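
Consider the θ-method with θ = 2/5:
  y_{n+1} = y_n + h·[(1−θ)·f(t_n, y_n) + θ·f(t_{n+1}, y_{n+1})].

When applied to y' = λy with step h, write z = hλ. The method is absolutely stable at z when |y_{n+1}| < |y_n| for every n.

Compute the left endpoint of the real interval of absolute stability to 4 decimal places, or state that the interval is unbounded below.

Set f=λy, z=hλ:
  y_{n+1} = y_n + z·[3/5·y_n + 2/5·y_{n+1}] ⇒ (1 − 2/5z)y_{n+1} = (1 + 3/5z)y_n
  so R(z) = (1 + 3/5z)/(1 − 2/5z).

Solve |R(x)|<1 on ℝ⁻.
x=-0.79: |R|=0.3997
R=−1: 1+3/5x = −1+2/5x ⇒ -1/5x=2 ⇒ x=2/(-1/5)=-10.0000
Confirm numerically:
  x=-9.015: |R|=0.95723 <1
  x=-8.814: |R|=0.94759 <1
  x=-4.225: |R|=0.57063 <1
  x=-10.300: |R|=1.01172 >1
  x=-10.272: |R|=1.01065 >1
Stable set (-10.0000, 0).

z* = -10.0000.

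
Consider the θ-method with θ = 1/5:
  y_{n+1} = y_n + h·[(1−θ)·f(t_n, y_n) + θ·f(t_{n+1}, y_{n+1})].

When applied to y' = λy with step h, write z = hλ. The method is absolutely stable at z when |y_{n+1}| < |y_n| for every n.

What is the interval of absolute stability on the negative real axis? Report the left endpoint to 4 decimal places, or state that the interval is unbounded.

On y'=λy, z=hλ:
  y_{n+1} = y_n + z·[4/5·y_n + 1/5·y_{n+1}] ⇒ (1 − 1/5z)y_{n+1} = (1 + 4/5z)y_n
  ⇒ R(z) = (1 + 4/5z)/(1 − 1/5z).

Need |R(x)|<1, x<0.
x=-1.14: |R|=0.0717
R=−1: 1+4/5x = −1+1/5x ⇒ -3/5x=2 ⇒ x=2/(-3/5)=-3.3333
Confirm numerically:
  x=-3.121: |R|=0.92156 <1
  x=-2.351: |R|=0.59910 <1
  x=-2.145: |R|=0.50105 <1
  x=-1.514: |R|=0.16211 <1
  x=-3.788: |R|=1.15521 >1
  x=-3.755: |R|=1.14449 >1
  x=-3.391: |R|=1.02062 >1
So |R|<1 on (-3.3333, 0).

(-3.3333, 0).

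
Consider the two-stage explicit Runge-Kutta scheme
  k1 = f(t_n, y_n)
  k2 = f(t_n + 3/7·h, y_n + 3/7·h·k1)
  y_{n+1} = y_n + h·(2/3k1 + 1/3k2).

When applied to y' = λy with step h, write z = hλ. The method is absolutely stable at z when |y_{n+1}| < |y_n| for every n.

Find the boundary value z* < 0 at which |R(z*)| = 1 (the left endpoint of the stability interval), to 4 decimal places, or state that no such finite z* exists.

Test eqn y'=λy, z=hλ:
  k1=λy_n ⇒ h·k1=z·y_n;  k2=λ(1+3/7z)y_n ⇒ h·k2=z(1+3/7z)y_n
  y_{n+1}/y_n = 1 + 2/3z + 1/3z(1+3/7z) = 1 + z + 1/7z²
  ⇒ R(z) = 1 + z + 1/7z².

Boundary: |R(x)|=1, x<0.
x=-1.66: |R|=0.2663
R=1: x+1/7x²=0 ⇒ x=−7=-7.0000; min R=1−1/(4·1/7)=-0.7500>−1
Confirm numerically:
  x=-6.475: |R|=0.51437 <1
  x=-5.491: |R|=0.18370 <1
  x=-4.346: |R|=0.64775 <1
  x=-7.290: |R|=1.30201 >1
  x=-7.258: |R|=1.26751 >1
Interval (-7.0000, 0).

z* = -7.0000.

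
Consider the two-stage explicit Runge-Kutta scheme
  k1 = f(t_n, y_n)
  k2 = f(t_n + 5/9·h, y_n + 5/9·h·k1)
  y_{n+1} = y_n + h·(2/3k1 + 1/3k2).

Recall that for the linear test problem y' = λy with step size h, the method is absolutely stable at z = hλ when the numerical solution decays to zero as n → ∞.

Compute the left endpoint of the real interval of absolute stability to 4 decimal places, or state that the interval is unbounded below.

Set f=λy, z=hλ:
  k1=λy_n ⇒ h·k1=z·y_n;  k2=λ(1+5/9z)y_n ⇒ h·k2=z(1+5/9z)y_n
  y_{n+1}/y_n = 1 + 2/3z + 1/3z(1+5/9z) = 1 + z + 5/27z²
  R(z) = 1 + z + 5/27z².

Find x<0 with |R(x)|<1.
x=-0.32: |R|=0.6990
R=1: x+5/27x²=0 ⇒ x=−27/5=-5.4000; min R=1−1/(4·5/27)=-0.3500>−1
Confirm numerically:
  x=-4.719: |R|=0.40488 <1
  x=-3.974: |R|=0.04943 <1
  x=-3.844: |R|=0.10764 <1
  x=-2.505: |R|=0.34296 <1
  x=-5.951: |R|=1.60722 >1
  x=-5.743: |R|=1.36479 >1
  x=-5.661: |R|=1.27361 >1
Stable set (-5.4000, 0).

z* = -5.4000.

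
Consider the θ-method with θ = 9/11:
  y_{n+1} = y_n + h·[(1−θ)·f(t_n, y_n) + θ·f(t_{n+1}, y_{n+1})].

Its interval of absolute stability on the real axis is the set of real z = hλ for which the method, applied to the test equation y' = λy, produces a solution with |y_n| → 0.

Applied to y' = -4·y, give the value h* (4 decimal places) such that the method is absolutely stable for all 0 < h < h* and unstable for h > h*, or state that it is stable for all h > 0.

interval (−∞, 0). Any h>0 works for λ=-4.

On y'=λy, z=hλ:
  y_{n+1} = y_n + z·[2/11·y_n + 9/11·y_{n+1}] ⇒ (1 − 9/11z)y_{n+1} = (1 + 2/11z)y_n
  Hence R(z) = (1 + 2/11z)/(1 − 9/11z).

Solve |R(x)|<1 on ℝ⁻.
x=-1.11: |R|=0.4183
x=-2: |R|=0.2414
x=-10: |R|=0.0891
x=-100: |R|=0.2075
θ=9/11≥1/2 ⇒ |1+2/11x|<|1−9/11x| ∀x<0 ⇒ stable on all of ℝ⁻.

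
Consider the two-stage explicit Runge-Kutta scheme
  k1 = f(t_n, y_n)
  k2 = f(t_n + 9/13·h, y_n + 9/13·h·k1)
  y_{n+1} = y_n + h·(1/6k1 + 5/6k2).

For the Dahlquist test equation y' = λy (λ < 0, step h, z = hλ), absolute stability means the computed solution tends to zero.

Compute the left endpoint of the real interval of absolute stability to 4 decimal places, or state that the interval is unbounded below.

Set f=λy, z=hλ:
  k1=λy_n ⇒ h·k1=z·y_n;  k2=λ(1+9/13z)y_n ⇒ h·k2=z(1+9/13z)y_n
  y_{n+1}/y_n = 1 + 1/6z + 5/6z(1+9/13z) = 1 + z + 15/26z²
  R(z) = 1 + z + 15/26z².

Solve |R(x)|<1 on ℝ⁻.
x=-1.18: |R|=0.6233
R=1: x+15/26x²=0 ⇒ x=−26/15=-1.7333; min R=1−1/(4·15/26)=0.5667>−1
Confirm numerically:
  x=-1.532: |R|=0.82205 <1
  x=-1.444: |R|=0.75896 <1
  x=-1.237: |R|=0.64579 <1
  x=-0.965: |R|=0.57225 <1
  x=-2.078: |R|=1.41320 >1
  x=-1.912: |R|=1.19708 >1
Stable set (-1.7333, 0).

z* = -1.7333.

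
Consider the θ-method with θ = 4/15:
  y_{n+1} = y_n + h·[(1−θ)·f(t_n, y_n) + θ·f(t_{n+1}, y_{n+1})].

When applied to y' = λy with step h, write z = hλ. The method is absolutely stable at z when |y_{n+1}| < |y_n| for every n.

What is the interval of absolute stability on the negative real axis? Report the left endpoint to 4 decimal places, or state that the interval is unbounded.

(-4.2857, 0).

On y'=λy, z=hλ:
  y_{n+1} = y_n + z·[11/15·y_n + 4/15·y_{n+1}] ⇒ (1 − 4/15z)y_{n+1} = (1 + 11/15z)y_n
  Hence R(z) = (1 + 11/15z)/(1 − 4/15z).

Need |R(x)|<1, x<0.
x=-0.7: |R|=0.4101
R=−1: 1+11/15x = −1+4/15x ⇒ -7/15x=2 ⇒ x=2/(-7/15)=-4.2857
Confirm numerically:
  x=-3.374: |R|=0.77604 <1
  x=-2.934: |R|=0.64610 <1
  x=-2.000: |R|=0.30435 <1
  x=-4.641: |R|=1.07410 >1
  x=-4.523: |R|=1.05019 >1
Stable set (-4.2857, 0).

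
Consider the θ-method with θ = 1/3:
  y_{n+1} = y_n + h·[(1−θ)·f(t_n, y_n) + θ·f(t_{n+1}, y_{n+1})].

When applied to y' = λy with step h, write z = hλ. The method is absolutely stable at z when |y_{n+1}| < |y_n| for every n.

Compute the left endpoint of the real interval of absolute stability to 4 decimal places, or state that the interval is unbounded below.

z* = -6.0000.

With y'=λy (z=hλ):
  y_{n+1} = y_n + z·[2/3·y_n + 1/3·y_{n+1}] ⇒ (1 − 1/3z)y_{n+1} = (1 + 2/3z)y_n
  ⇒ R(z) = (1 + 2/3z)/(1 − 1/3z).

Find x<0 with |R(x)|<1.
x=-0.96: |R|=0.2727
R=−1: 1+2/3x = −1+1/3x ⇒ -1/3x=2 ⇒ x=2/(-1/3)=-6.0000
Confirm numerically:
  x=-5.015: |R|=0.87711 <1
  x=-4.324: |R|=0.77116 <1
  x=-4.031: |R|=0.71995 <1
  x=-3.300: |R|=0.57143 <1
  x=-6.321: |R|=1.03444 >1
  x=-6.188: |R|=1.02046 >1
Stable set (-6.0000, 0).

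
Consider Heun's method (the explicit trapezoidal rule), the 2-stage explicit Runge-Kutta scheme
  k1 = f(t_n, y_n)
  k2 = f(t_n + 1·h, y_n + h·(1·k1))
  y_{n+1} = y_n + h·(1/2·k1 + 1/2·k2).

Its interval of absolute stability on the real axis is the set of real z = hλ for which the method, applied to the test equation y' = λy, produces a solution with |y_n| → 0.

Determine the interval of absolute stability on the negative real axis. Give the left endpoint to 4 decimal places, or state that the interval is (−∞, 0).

With y'=λy (z=hλ):
  order 2, 2-stage ⇒ R(z)=1+z+z^2/2
  (e.g. R(-1.57)=0.66245, |R|=0.66245)

Solve |R(x)|<1 on ℝ⁻.
x=-1.57: |R|=0.6624
|R(-2.02)|=1.0202 |R(-1.64)|=0.7048 |R(-1.6)|=0.6800
Bisect:
  x_lo=-2.5522 |R|=1.7047  x_hi=-0.3211 |R|=0.7305
  mid=-1.43665 |R|=0.59533 →hi
  mid=-1.99444 |R|=0.99446 →hi
  mid=-2.27334 |R|=1.31070 →lo
  mid=-2.13389 |R|=1.14286 →lo
  mid=-2.06417 |R|=1.06623 →lo
  mid=-2.02931 |R|=1.02974 →lo
  mid=-2.01188 |R|=1.01195 →lo
  ...
  [-2.00003,-1.99989] ⇒ x*=-2.0000
Interval (-2.0000, 0).

z∈(-2.0000,0).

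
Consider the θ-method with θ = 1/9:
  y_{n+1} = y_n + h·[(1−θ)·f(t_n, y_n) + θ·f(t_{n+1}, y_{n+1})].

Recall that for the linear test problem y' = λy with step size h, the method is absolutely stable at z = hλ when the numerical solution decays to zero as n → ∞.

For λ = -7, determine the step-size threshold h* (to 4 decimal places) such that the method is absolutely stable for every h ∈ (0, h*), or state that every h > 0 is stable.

On y'=λy, z=hλ:
  y_{n+1} = y_n + z·[8/9·y_n + 1/9·y_{n+1}] ⇒ (1 − 1/9z)y_{n+1} = (1 + 8/9z)y_n
  so R(z) = (1 + 8/9z)/(1 − 1/9z).

Solve |R(x)|<1 on ℝ⁻.
x=-0.87: |R|=0.2067
R=−1: 1+8/9x = −1+1/9x ⇒ -7/9x=2 ⇒ x=2/(-7/9)=-2.5714
Confirm numerically:
  x=-2.538: |R|=0.97972 <1
  x=-2.189: |R|=0.76075 <1
  x=-1.546: |R|=0.31936 <1
  x=-1.487: |R|=0.27615 <1
  x=-3.046: |R|=1.27578 >1
  x=-2.819: |R|=1.14663 >1
So |R|<1 on (-2.5714, 0).

(-2.5714,0); λ=-7 ⇒ h* = (18/7)/7 = 0.3673.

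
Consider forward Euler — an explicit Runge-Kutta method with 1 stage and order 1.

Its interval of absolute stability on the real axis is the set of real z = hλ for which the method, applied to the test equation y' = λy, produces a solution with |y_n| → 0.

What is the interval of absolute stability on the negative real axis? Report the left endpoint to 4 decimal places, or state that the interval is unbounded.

With y'=λy (z=hλ):
  order 1, 1-stage ⇒ R(z)=1+z
  (e.g. R(-1.76)=-0.76000, |R|=0.76000)

Find x<0 with |R(x)|<1.
x=-1.76: |R|=0.7600
|R(-2.16)|=1.1600 |R(-2.11)|=1.1100 |R(-1.06)|=0.0600
Bisect:
  x_lo=-2.7717 |R|=1.7717  x_hi=-0.1831 |R|=0.8169
  mid=-1.47742 |R|=0.47742 →hi
  mid=-2.12457 |R|=1.12457 →lo
  mid=-1.80100 |R|=0.80100 →hi
  mid=-1.96278 |R|=0.96278 →hi
  mid=-2.04367 |R|=1.04367 →lo
  mid=-2.00323 |R|=1.00323 →lo
  mid=-1.98301 |R|=0.98301 →hi
  mid=-1.99312 |R|=0.99312 →hi
  ...
  [-2.00007,-1.99991] ⇒ x*=-2.0000
Interval (-2.0000, 0).

(-2.0000, 0).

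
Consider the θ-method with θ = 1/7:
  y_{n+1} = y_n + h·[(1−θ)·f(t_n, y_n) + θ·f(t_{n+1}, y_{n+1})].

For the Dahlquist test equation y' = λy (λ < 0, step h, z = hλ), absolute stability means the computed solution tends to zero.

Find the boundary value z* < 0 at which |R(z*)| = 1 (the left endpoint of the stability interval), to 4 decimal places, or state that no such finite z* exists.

With y'=λy (z=hλ):
  y_{n+1} = y_n + z·[6/7·y_n + 1/7·y_{n+1}] ⇒ (1 − 1/7z)y_{n+1} = (1 + 6/7z)y_n
  so R(z) = (1 + 6/7z)/(1 − 1/7z).

Need |R(x)|<1, x<0.
x=-0.6: |R|=0.4474
R=−1: 1+6/7x = −1+1/7x ⇒ -5/7x=2 ⇒ x=2/(-5/7)=-2.8000
Confirm numerically:
  x=-2.112: |R|=0.62248 <1
  x=-1.940: |R|=0.51902 <1
  x=-1.592: |R|=0.29702 <1
  x=-3.249: |R|=1.21905 >1
  x=-3.178: |R|=1.18569 >1
  x=-3.130: |R|=1.16288 >1
Interval (-2.8000, 0).

left endpoint -2.8000.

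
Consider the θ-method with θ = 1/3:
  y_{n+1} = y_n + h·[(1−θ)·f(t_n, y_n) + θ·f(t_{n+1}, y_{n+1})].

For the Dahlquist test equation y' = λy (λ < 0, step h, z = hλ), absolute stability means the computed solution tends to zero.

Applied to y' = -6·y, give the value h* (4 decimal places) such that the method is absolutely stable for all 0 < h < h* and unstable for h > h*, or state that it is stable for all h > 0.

(-6.0000,0); λ=-6 ⇒ h* = (6)/6 = 1.0000.

Set f=λy, z=hλ:
  y_{n+1} = y_n + z·[2/3·y_n + 1/3·y_{n+1}] ⇒ (1 − 1/3z)y_{n+1} = (1 + 2/3z)y_n
  ⇒ R(z) = (1 + 2/3z)/(1 − 1/3z).

Solve |R(x)|<1 on ℝ⁻.
x=-0.86: |R|=0.3316
R=−1: 1+2/3x = −1+1/3x ⇒ -1/3x=2 ⇒ x=2/(-1/3)=-6.0000
Confirm numerically:
  x=-4.412: |R|=0.78575 <1
  x=-3.912: |R|=0.69792 <1
  x=-3.821: |R|=0.68055 <1
  x=-2.948: |R|=0.48689 <1
  x=-6.524: |R|=1.05502 >1
  x=-6.058: |R|=1.00640 >1
So |R|<1 on (-6.0000, 0).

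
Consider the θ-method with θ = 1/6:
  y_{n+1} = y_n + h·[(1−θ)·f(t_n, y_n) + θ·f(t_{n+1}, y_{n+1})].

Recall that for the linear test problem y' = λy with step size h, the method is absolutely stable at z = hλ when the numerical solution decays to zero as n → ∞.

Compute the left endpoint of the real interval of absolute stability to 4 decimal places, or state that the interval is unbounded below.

z* = -3.0000.

With y'=λy (z=hλ):
  y_{n+1} = y_n + z·[5/6·y_n + 1/6·y_{n+1}] ⇒ (1 − 1/6z)y_{n+1} = (1 + 5/6z)y_n
  R(z) = (1 + 5/6z)/(1 − 1/6z).

Solve |R(x)|<1 on ℝ⁻.
x=-1.44: |R|=0.1613
R=−1: 1+5/6x = −1+1/6x ⇒ -2/3x=2 ⇒ x=2/(-2/3)=-3.0000
Confirm numerically:
  x=-2.939: |R|=0.97270 <1
  x=-2.711: |R|=0.86729 <1
  x=-1.562: |R|=0.23935 <1
  x=-1.527: |R|=0.21722 <1
  x=-3.372: |R|=1.15877 >1
  x=-3.211: |R|=1.09163 >1
  x=-3.031: |R|=1.01373 >1
Stable set (-3.0000, 0).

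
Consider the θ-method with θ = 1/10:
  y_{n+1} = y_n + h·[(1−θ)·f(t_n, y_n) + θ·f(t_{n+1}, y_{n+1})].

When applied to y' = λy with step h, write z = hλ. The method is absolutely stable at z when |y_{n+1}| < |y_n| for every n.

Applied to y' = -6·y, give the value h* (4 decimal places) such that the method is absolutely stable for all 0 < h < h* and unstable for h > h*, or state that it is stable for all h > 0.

(-2.5000,0); λ=-6 ⇒ h* = (5/2)/6 = 0.4167.

Set f=λy, z=hλ:
  y_{n+1} = y_n + z·[9/10·y_n + 1/10·y_{n+1}] ⇒ (1 − 1/10z)y_{n+1} = (1 + 9/10z)y_n
  ⇒ R(z) = (1 + 9/10z)/(1 − 1/10z).

Solve |R(x)|<1 on ℝ⁻.
x=-0.58: |R|=0.4518
R=−1: 1+9/10x = −1+1/10x ⇒ -4/5x=2 ⇒ x=2/(-4/5)=-2.5000
Confirm numerically:
  x=-2.388: |R|=0.92767 <1
  x=-2.336: |R|=0.89364 <1
  x=-1.733: |R|=0.47703 <1
  x=-2.958: |R|=1.28276 >1
  x=-2.618: |R|=1.07481 >1
  x=-2.524: |R|=1.01533 >1
So |R|<1 on (-2.5000, 0).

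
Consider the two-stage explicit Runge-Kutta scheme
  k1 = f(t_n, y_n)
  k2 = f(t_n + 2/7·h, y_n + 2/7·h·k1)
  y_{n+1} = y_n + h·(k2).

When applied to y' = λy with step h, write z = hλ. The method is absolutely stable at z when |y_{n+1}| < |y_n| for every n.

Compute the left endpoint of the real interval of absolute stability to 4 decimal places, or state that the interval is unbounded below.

z* = -3.5000.

Set f=λy, z=hλ:
  k1=λy_n ⇒ h·k1=z·y_n;  k2=λ(1+2/7z)y_n ⇒ h·k2=z(1+2/7z)y_n
  y_{n+1}/y_n = 1 + z(1+2/7z) = 1 + z + 2/7z²
  so R(z) = 1 + z + 2/7z².

Boundary: |R(x)|=1, x<0.
x=-0.48: |R|=0.5858
R=1: x+2/7x²=0 ⇒ x=−7/2=-3.5000; min R=1−1/(4·2/7)=0.1250>−1
Confirm numerically:
  x=-3.097: |R|=0.64340 <1
  x=-2.318: |R|=0.21718 <1
  x=-2.039: |R|=0.14886 <1
  x=-3.904: |R|=1.45063 >1
  x=-3.793: |R|=1.31753 >1
So |R|<1 on (-3.5000, 0).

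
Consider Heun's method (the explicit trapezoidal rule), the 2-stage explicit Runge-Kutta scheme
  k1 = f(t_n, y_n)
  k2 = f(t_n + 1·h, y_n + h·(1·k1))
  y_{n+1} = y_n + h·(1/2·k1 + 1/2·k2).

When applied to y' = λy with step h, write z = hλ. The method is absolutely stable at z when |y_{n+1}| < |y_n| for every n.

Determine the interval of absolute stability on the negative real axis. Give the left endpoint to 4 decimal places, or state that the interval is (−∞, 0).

With y'=λy (z=hλ):
  order 2, 2-stage ⇒ R(z)=1+z+z^2/2
  (e.g. R(-1.23)=0.52645, |R|=0.52645)

Find x<0 with |R(x)|<1.
x=-1.23: |R|=0.5264
|R(-2.18)|=1.1962 |R(-1.48)|=0.6152 |R(-1)|=0.5000
Bisect:
  x_lo=-2.7081 |R|=1.9588  x_hi=-0.3041 |R|=0.7421
  mid=-1.50612 |R|=0.62808 →hi
  mid=-2.10712 |R|=1.11285 →lo
  mid=-1.80662 |R|=0.82532 →hi
  mid=-1.95687 |R|=0.95780 →hi
  mid=-2.03199 |R|=1.03250 →lo
  mid=-1.99443 |R|=0.99444 →hi
  mid=-2.01321 |R|=1.01330 →lo
  mid=-2.00382 |R|=1.00383 →lo
  mid=-1.99912 |R|=0.99912 →hi
  mid=-2.00147 |R|=1.00147 →lo
  ...
  [-2.00000,-1.99986] ⇒ x*=-2.0000
So |R|<1 on (-2.0000, 0).

(-2.0000, 0).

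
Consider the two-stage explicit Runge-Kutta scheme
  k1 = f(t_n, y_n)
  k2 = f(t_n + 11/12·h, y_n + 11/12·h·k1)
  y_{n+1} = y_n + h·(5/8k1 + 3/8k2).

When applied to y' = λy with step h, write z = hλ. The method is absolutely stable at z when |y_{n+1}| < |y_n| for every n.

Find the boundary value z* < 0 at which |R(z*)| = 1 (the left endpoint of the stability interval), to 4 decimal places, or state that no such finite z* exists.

With y'=λy (z=hλ):
  k1=λy_n ⇒ h·k1=z·y_n;  k2=λ(1+11/12z)y_n ⇒ h·k2=z(1+11/12z)y_n
  y_{n+1}/y_n = 1 + 5/8z + 3/8z(1+11/12z) = 1 + z + 11/32z²
  ⇒ R(z) = 1 + z + 11/32z².

Find x<0 with |R(x)|<1.
x=-1.39: |R|=0.2742
R=1: x+11/32x²=0 ⇒ x=−32/11=-2.9091; min R=1−1/(4·11/32)=0.2727>−1
Confirm numerically:
  x=-2.307: |R|=0.52252 <1
  x=-2.090: |R|=0.41153 <1
  x=-1.777: |R|=0.30847 <1
  x=-1.226: |R|=0.29068 <1
  x=-3.491: |R|=1.69831 >1
  x=-3.305: |R|=1.44979 >1
  x=-2.997: |R|=1.09057 >1
Interval (-2.9091, 0).

left endpoint -2.9091.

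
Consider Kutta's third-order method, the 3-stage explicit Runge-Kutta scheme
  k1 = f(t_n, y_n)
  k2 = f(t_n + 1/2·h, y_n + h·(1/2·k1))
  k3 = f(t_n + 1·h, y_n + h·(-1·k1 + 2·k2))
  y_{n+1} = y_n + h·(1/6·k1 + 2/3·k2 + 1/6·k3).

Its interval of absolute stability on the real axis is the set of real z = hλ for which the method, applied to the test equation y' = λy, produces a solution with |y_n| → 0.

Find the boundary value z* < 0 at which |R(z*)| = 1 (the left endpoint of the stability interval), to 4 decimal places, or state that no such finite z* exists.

Set f=λy, z=hλ:
  order 3, 3-stage ⇒ R(z)=1+z+z^2/2+z^3/6
  (e.g. R(-1.77)=-0.12776, |R|=0.12776)

Solve |R(x)|<1 on ℝ⁻.
x=-1.77: |R|=0.1278
|R(-1.71)|=0.0813 |R(-1.69)|=0.0664 |R(-1.22)|=0.2216
Bisect:
  x_lo=-2.8780 |R|=1.7097  x_hi=-0.3777 |R|=0.6846
  mid=-1.62789 |R|=0.02187 →hi
  mid=-2.25297 |R|=0.62099 →hi
  mid=-2.56551 |R|=1.08888 →lo
  mid=-2.40924 |R|=0.83773 →hi
  mid=-2.48737 |R|=0.95876 →hi
  mid=-2.52644 |R|=1.02266 →lo
  mid=-2.50691 |R|=0.99042 →hi
  mid=-2.51667 |R|=1.00647 →lo
  mid=-2.51179 |R|=0.99843 →hi
  mid=-2.51423 |R|=1.00244 →lo
  ...
  [-2.51286,-2.51270] ⇒ x*=-2.5127
Interval (-2.5127, 0).

z* = -2.5127.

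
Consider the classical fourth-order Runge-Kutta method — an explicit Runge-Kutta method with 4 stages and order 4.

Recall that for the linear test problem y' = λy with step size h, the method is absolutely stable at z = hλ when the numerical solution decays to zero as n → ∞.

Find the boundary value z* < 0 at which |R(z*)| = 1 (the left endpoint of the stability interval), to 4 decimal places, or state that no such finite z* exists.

Test eqn y'=λy, z=hλ:
  order 4, 4-stage ⇒ R(z)=1+z+z^2/2+z^3/6+z^4/24
  (e.g. R(-1.76)=0.27997, |R|=0.27997)

Find x<0 with |R(x)|<1.
x=-1.76: |R|=0.2800
|R(-1.69)|=0.2735 |R(-0.63)|=0.5333 |R(-0.5)|=0.6068
Bisect:
  x_lo=-3.6174 |R|=3.1707  x_hi=-0.3185 |R|=0.7273
  mid=-1.96793 |R|=0.32315 →hi
  mid=-2.79265 |R|=1.01115 →lo
  mid=-2.38029 |R|=0.54244 →hi
  mid=-2.58647 |R|=0.73935 →hi
  mid=-2.68956 |R|=0.86500 →hi
  mid=-2.74111 |R|=0.93540 →hi
  mid=-2.76688 |R|=0.97259 →hi
  mid=-2.77976 |R|=0.99169 →hi
  ...
  [-2.78540,-2.78520] ⇒ x*=-2.7853
Stable set (-2.7853, 0).

left endpoint -2.7853.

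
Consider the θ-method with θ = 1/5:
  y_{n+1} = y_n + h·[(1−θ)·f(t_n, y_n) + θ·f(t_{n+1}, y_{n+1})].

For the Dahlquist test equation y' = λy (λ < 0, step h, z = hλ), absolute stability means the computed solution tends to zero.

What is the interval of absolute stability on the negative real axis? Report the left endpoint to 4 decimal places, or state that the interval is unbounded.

Set f=λy, z=hλ:
  y_{n+1} = y_n + z·[4/5·y_n + 1/5·y_{n+1}] ⇒ (1 − 1/5z)y_{n+1} = (1 + 4/5z)y_n
  R(z) = (1 + 4/5z)/(1 − 1/5z).

Need |R(x)|<1, x<0.
x=-1.32: |R|=0.0443
R=−1: 1+4/5x = −1+1/5x ⇒ -3/5x=2 ⇒ x=2/(-3/5)=-3.3333
Confirm numerically:
  x=-3.178: |R|=0.94302 <1
  x=-2.146: |R|=0.50154 <1
  x=-1.754: |R|=0.29849 <1
  x=-1.706: |R|=0.27200 <1
  x=-3.917: |R|=1.19637 >1
  x=-3.870: |R|=1.18151 >1
  x=-3.839: |R|=1.17163 >1
Stable set (-3.3333, 0).

z∈(-3.3333,0).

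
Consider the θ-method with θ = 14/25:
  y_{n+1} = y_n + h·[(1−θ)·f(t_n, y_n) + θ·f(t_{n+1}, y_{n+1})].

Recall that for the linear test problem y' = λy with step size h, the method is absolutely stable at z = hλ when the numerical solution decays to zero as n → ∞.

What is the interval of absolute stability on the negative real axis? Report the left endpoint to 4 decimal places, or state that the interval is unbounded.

On y'=λy, z=hλ:
  y_{n+1} = y_n + z·[11/25·y_n + 14/25·y_{n+1}] ⇒ (1 − 14/25z)y_{n+1} = (1 + 11/25z)y_n
  ⇒ R(z) = (1 + 11/25z)/(1 − 14/25z).

Find x<0 with |R(x)|<1.
x=-0.57: |R|=0.5679
x=-2: |R|=0.0566
x=-10: |R|=0.5152
x=-100: |R|=0.7544
θ=14/25≥1/2 ⇒ |1+11/25x|<|1−14/25x| ∀x<0 ⇒ stable on all of ℝ⁻.

unbounded; (−∞, 0).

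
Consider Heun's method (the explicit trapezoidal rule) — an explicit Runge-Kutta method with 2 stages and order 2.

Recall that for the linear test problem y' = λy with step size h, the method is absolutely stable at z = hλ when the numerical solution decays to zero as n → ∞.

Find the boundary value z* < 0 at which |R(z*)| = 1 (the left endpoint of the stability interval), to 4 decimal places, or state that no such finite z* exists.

Test eqn y'=λy, z=hλ:
  order 2, 2-stage ⇒ R(z)=1+z+z^2/2
  (e.g. R(-1.64)=0.70480, |R|=0.70480)

Boundary: |R(x)|=1, x<0.
x=-1.64: |R|=0.7048
|R(-1.21)|=0.5221 |R(-0.93)|=0.5025 |R(-0.89)|=0.5061
Bisect:
  x_lo=-2.5972 |R|=1.7756  x_hi=-0.1485 |R|=0.8625
  mid=-1.37285 |R|=0.56951 →hi
  mid=-1.98504 |R|=0.98515 →hi
  mid=-2.29114 |R|=1.33352 →lo
  mid=-2.13809 |R|=1.14762 →lo
  mid=-2.06157 |R|=1.06346 →lo
  mid=-2.02330 |R|=1.02358 →lo
  mid=-2.00417 |R|=1.00418 →lo
  mid=-1.99461 |R|=0.99462 →hi
  mid=-1.99939 |R|=0.99939 →hi
  ...
  [-2.00014,-1.99999] ⇒ x*=-2.0000
Stable set (-2.0000, 0).

z* = -2.0000.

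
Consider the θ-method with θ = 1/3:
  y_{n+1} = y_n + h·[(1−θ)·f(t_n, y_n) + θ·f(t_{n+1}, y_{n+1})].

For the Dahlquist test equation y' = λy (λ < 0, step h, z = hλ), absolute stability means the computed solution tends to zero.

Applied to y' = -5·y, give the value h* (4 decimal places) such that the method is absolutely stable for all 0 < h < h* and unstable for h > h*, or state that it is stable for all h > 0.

On y'=λy, z=hλ:
  y_{n+1} = y_n + z·[2/3·y_n + 1/3·y_{n+1}] ⇒ (1 − 1/3z)y_{n+1} = (1 + 2/3z)y_n
  R(z) = (1 + 2/3z)/(1 − 1/3z).

Need |R(x)|<1, x<0.
x=-0.64: |R|=0.4725
R=−1: 1+2/3x = −1+1/3x ⇒ -1/3x=2 ⇒ x=2/(-1/3)=-6.0000
Confirm numerically:
  x=-5.591: |R|=0.95239 <1
  x=-4.780: |R|=0.84319 <1
  x=-4.525: |R|=0.80399 <1
  x=-3.221: |R|=0.55329 <1
  x=-6.310: |R|=1.03330 >1
  x=-6.291: |R|=1.03132 >1
So |R|<1 on (-6.0000, 0).

(-6.0000,0); λ=-5 ⇒ h* = (6)/5 = 1.2000.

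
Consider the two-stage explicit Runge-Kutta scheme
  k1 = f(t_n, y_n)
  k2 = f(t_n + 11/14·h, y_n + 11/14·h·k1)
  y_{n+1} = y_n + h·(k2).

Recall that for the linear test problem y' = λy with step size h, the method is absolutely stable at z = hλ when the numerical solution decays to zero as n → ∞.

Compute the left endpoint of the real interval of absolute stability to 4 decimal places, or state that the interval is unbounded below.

With y'=λy (z=hλ):
  k1=λy_n ⇒ h·k1=z·y_n;  k2=λ(1+11/14z)y_n ⇒ h·k2=z(1+11/14z)y_n
  y_{n+1}/y_n = 1 + z(1+11/14z) = 1 + z + 11/14z²
  ⇒ R(z) = 1 + z + 11/14z².

Find x<0 with |R(x)|<1.
x=-0.88: |R|=0.7285
R=1: x+11/14x²=0 ⇒ x=−14/11=-1.2727; min R=1−1/(4·11/14)=0.6818>−1
Confirm numerically:
  x=-0.734: |R|=0.68931 <1
  x=-0.633: |R|=0.68183 <1
  x=-0.545: |R|=0.68838 <1
  x=-1.668: |R|=1.51803 >1
  x=-1.559: |R|=1.35066 >1
Stable set (-1.2727, 0).

left endpoint -1.2727.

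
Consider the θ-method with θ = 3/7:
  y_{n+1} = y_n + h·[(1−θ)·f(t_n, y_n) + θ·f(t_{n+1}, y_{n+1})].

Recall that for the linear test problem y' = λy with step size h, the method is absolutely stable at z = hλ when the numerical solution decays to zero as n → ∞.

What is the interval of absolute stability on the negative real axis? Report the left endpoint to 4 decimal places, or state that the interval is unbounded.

With y'=λy (z=hλ):
  y_{n+1} = y_n + z·[4/7·y_n + 3/7·y_{n+1}] ⇒ (1 − 3/7z)y_{n+1} = (1 + 4/7z)y_n
  ⇒ R(z) = (1 + 4/7z)/(1 − 3/7z).

Need |R(x)|<1, x<0.
x=-1.67: |R|=0.0266
R=−1: 1+4/7x = −1+3/7x ⇒ -1/7x=2 ⇒ x=2/(-1/7)=-14.0000
Confirm numerically:
  x=-11.530: |R|=0.94061 <1
  x=-9.623: |R|=0.87797 <1
  x=-7.276: |R|=0.76675 <1
  x=-6.319: |R|=0.70409 <1
  x=-14.410: |R|=1.00816 >1
  x=-14.080: |R|=1.00162 >1
Stable set (-14.0000, 0).

(-14.0000, 0).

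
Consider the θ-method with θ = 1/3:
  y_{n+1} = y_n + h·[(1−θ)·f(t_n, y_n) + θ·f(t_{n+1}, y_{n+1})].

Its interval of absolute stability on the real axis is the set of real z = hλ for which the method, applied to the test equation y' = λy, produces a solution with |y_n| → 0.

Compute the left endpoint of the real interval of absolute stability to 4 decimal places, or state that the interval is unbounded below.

left endpoint -6.0000.

Test eqn y'=λy, z=hλ:
  y_{n+1} = y_n + z·[2/3·y_n + 1/3·y_{n+1}] ⇒ (1 − 1/3z)y_{n+1} = (1 + 2/3z)y_n
  so R(z) = (1 + 2/3z)/(1 − 1/3z).

Solve |R(x)|<1 on ℝ⁻.
x=-1.12: |R|=0.1845
R=−1: 1+2/3x = −1+1/3x ⇒ -1/3x=2 ⇒ x=2/(-1/3)=-6.0000
Confirm numerically:
  x=-5.034: |R|=0.87976 <1
  x=-2.531: |R|=0.37281 <1
  x=-2.480: |R|=0.35766 <1
  x=-6.359: |R|=1.03836 >1
  x=-6.330: |R|=1.03537 >1
Stable set (-6.0000, 0).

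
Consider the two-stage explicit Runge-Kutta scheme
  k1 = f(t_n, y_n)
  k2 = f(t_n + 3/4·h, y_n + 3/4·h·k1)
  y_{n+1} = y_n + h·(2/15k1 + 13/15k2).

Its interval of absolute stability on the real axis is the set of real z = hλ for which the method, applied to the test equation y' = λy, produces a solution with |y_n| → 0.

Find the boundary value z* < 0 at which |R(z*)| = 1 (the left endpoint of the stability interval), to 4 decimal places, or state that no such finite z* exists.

left endpoint -1.5385.

Set f=λy, z=hλ:
  k1=λy_n ⇒ h·k1=z·y_n;  k2=λ(1+3/4z)y_n ⇒ h·k2=z(1+3/4z)y_n
  y_{n+1}/y_n = 1 + 2/15z + 13/15z(1+3/4z) = 1 + z + 13/20z²
  ⇒ R(z) = 1 + z + 13/20z².

Find x<0 with |R(x)|<1.
x=-1.76: |R|=1.2534
R=1: x+13/20x²=0 ⇒ x=−20/13=-1.5385; min R=1−1/(4·13/20)=0.6154>−1
Confirm numerically:
  x=-1.349: |R|=0.83387 <1
  x=-0.859: |R|=0.62062 <1
  x=-0.684: |R|=0.62011 <1
  x=-0.676: |R|=0.62103 <1
  x=-1.742: |R|=1.23047 >1
  x=-1.740: |R|=1.22794 >1
Interval (-1.5385, 0).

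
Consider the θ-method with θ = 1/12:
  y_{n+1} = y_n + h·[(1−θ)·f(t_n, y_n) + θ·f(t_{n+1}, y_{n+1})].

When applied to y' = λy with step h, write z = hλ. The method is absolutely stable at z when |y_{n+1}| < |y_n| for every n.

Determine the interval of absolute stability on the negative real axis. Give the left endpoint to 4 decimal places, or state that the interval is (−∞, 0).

Test eqn y'=λy, z=hλ:
  y_{n+1} = y_n + z·[11/12·y_n + 1/12·y_{n+1}] ⇒ (1 − 1/12z)y_{n+1} = (1 + 11/12z)y_n
  R(z) = (1 + 11/12z)/(1 − 1/12z).

Find x<0 with |R(x)|<1.
x=-0.66: |R|=0.3744
R=−1: 1+11/12x = −1+1/12x ⇒ -5/6x=2 ⇒ x=2/(-5/6)=-2.4000
Confirm numerically:
  x=-2.301: |R|=0.93077 <1
  x=-1.983: |R|=0.70178 <1
  x=-1.773: |R|=0.54476 <1
  x=-1.133: |R|=0.03525 <1
  x=-2.853: |R|=1.30499 >1
  x=-2.793: |R|=1.26567 >1
Interval (-2.4000, 0).

z∈(-2.4000,0).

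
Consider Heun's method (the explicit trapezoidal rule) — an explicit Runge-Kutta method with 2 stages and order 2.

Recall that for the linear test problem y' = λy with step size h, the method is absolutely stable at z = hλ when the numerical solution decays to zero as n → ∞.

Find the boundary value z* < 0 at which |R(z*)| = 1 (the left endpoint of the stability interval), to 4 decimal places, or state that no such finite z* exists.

left endpoint -2.0000.

Test eqn y'=λy, z=hλ:
  order 2, 2-stage ⇒ R(z)=1+z+z^2/2
  (e.g. R(-0.52)=0.61520, |R|=0.61520)

Find x<0 with |R(x)|<1.
x=-0.52: |R|=0.6152
|R(-1.72)|=0.7592 |R(-1.3)|=0.5450 |R(-0.67)|=0.5544
Bisect:
  x_lo=-2.7397 |R|=2.0132  x_hi=-0.3332 |R|=0.7223
  mid=-1.53641 |R|=0.64387 →hi
  mid=-2.13804 |R|=1.14757 →lo
  mid=-1.83723 |R|=0.85048 →hi
  mid=-1.98763 |R|=0.98771 →hi
  mid=-2.06284 |R|=1.06481 →lo
  mid=-2.02524 |R|=1.02555 →lo
  mid=-2.00644 |R|=1.00646 →lo
  mid=-1.99704 |R|=0.99704 →hi
  mid=-2.00174 |R|=1.00174 →lo
  mid=-1.99939 |R|=0.99939 →hi
  ...
  [-2.00012,-1.99997] ⇒ x*=-2.0000
Interval (-2.0000, 0).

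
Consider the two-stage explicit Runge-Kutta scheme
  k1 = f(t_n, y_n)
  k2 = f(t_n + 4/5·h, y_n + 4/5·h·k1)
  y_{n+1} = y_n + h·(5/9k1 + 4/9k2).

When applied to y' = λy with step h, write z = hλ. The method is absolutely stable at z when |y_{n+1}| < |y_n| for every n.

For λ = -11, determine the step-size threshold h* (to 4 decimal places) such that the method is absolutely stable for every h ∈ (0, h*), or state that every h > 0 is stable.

(-2.8125,0); λ=-11 ⇒ h* = (45/16)/11 = 0.2557.

Set f=λy, z=hλ:
  k1=λy_n ⇒ h·k1=z·y_n;  k2=λ(1+4/5z)y_n ⇒ h·k2=z(1+4/5z)y_n
  y_{n+1}/y_n = 1 + 5/9z + 4/9z(1+4/5z) = 1 + z + 16/45z²
  R(z) = 1 + z + 16/45z².

Solve |R(x)|<1 on ℝ⁻.
x=-1.49: |R|=0.2994
R=1: x+16/45x²=0 ⇒ x=−45/16=-2.8125; min R=1−1/(4·16/45)=0.2969>−1
Confirm numerically:
  x=-2.409: |R|=0.65439 <1
  x=-1.643: |R|=0.31680 <1
  x=-1.511: |R|=0.30078 <1
  x=-1.475: |R|=0.29856 <1
  x=-3.390: |R|=1.69608 >1
  x=-3.360: |R|=1.65408 >1
  x=-3.201: |R|=1.44216 >1
Stable set (-2.8125, 0).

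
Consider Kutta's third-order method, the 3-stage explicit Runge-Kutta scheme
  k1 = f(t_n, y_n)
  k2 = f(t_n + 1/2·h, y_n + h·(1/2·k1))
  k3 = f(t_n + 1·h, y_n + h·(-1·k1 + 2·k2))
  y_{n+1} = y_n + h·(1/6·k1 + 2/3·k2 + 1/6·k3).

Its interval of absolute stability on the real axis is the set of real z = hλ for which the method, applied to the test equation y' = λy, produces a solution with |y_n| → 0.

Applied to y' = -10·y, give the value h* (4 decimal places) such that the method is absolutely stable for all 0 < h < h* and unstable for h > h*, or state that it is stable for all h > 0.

Set f=λy, z=hλ:
  order 3, 3-stage ⇒ R(z)=1+z+z^2/2+z^3/6
  (e.g. R(-1.43)=0.10508, |R|=0.10508)

Solve |R(x)|<1 on ℝ⁻.
x=-1.43: |R|=0.1051
|R(-2.24)|=0.6044 |R(-2.11)|=0.4496 |R(-1.77)|=0.1278
Bisect:
  x_lo=-3.2154 |R|=2.5866  x_hi=-0.0902 |R|=0.9137
  mid=-1.65283 |R|=0.03945 →hi
  mid=-2.43413 |R|=0.87533 →hi
  mid=-2.82477 |R|=1.59174 →lo
  mid=-2.62945 |R|=1.20245 →lo
  mid=-2.53179 |R|=1.03159 →lo
  mid=-2.48296 |R|=0.95169 →hi
  mid=-2.50737 |R|=0.99119 →hi
  mid=-2.51958 |R|=1.01128 →lo
  ...
  [-2.51291,-2.51271] ⇒ x*=-2.5127
Stable set (-2.5127, 0).

(-2.5127,0); λ=-10 ⇒ h* = 0.2513.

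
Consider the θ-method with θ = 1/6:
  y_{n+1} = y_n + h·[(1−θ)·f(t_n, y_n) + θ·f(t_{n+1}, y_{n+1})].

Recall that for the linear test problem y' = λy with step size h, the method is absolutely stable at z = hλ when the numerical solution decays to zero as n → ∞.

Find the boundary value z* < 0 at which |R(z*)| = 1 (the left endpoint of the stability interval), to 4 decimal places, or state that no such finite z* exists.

Set f=λy, z=hλ:
  y_{n+1} = y_n + z·[5/6·y_n + 1/6·y_{n+1}] ⇒ (1 − 1/6z)y_{n+1} = (1 + 5/6z)y_n
  so R(z) = (1 + 5/6z)/(1 − 1/6z).

Need |R(x)|<1, x<0.
x=-0.97: |R|=0.1650
R=−1: 1+5/6x = −1+1/6x ⇒ -2/3x=2 ⇒ x=2/(-2/3)=-3.0000
Confirm numerically:
  x=-2.331: |R|=0.67879 <1
  x=-2.242: |R|=0.63213 <1
  x=-1.513: |R|=0.20831 <1
  x=-3.203: |R|=1.08823 >1
  x=-3.115: |R|=1.05047 >1
Interval (-3.0000, 0).

z* = -3.0000.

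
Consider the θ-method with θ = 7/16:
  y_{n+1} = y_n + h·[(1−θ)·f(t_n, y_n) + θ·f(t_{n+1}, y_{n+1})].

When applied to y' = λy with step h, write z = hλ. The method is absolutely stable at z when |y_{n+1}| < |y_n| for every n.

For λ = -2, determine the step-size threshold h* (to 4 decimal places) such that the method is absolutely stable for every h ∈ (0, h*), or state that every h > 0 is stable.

(-16.0000,0); λ=-2 ⇒ h* = (16)/2 = 8.0000.

On y'=λy, z=hλ:
  y_{n+1} = y_n + z·[9/16·y_n + 7/16·y_{n+1}] ⇒ (1 − 7/16z)y_{n+1} = (1 + 9/16z)y_n
  so R(z) = (1 + 9/16z)/(1 − 7/16z).

Solve |R(x)|<1 on ℝ⁻.
x=-0.93: |R|=0.3390
R=−1: 1+9/16x = −1+7/16x ⇒ -1/8x=2 ⇒ x=2/(-1/8)=-16.0000
Confirm numerically:
  x=-13.664: |R|=0.95815 <1
  x=-12.891: |R|=0.94147 <1
  x=-6.796: |R|=0.71044 <1
  x=-16.581: |R|=1.00880 >1
  x=-16.268: |R|=1.00413 >1
So |R|<1 on (-16.0000, 0).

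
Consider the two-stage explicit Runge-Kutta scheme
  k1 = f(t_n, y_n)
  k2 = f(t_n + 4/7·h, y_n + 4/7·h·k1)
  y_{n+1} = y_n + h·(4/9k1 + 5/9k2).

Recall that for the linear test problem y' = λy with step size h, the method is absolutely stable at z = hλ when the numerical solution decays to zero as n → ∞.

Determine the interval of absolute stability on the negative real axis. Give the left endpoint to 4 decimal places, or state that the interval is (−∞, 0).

With y'=λy (z=hλ):
  k1=λy_n ⇒ h·k1=z·y_n;  k2=λ(1+4/7z)y_n ⇒ h·k2=z(1+4/7z)y_n
  y_{n+1}/y_n = 1 + 4/9z + 5/9z(1+4/7z) = 1 + z + 20/63z²
  Hence R(z) = 1 + z + 20/63z².

Solve |R(x)|<1 on ℝ⁻.
x=-1.19: |R|=0.2596
R=1: x+20/63x²=0 ⇒ x=−63/20=-3.1500; min R=1−1/(4·20/63)=0.2125>−1
Confirm numerically:
  x=-2.097: |R|=0.29900 <1
  x=-2.049: |R|=0.28383 <1
  x=-1.340: |R|=0.23003 <1
  x=-3.542: |R|=1.44078 >1
  x=-3.354: |R|=1.21721 >1
  x=-3.227: |R|=1.07888 >1
Stable set (-3.1500, 0).

z∈(-3.1500,0).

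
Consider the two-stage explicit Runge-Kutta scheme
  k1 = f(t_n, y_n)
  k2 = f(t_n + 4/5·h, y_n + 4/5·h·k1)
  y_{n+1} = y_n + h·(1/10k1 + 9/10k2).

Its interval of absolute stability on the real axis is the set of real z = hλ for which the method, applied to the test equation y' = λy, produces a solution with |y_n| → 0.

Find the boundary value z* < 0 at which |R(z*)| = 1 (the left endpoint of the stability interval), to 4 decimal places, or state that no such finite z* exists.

With y'=λy (z=hλ):
  k1=λy_n ⇒ h·k1=z·y_n;  k2=λ(1+4/5z)y_n ⇒ h·k2=z(1+4/5z)y_n
  y_{n+1}/y_n = 1 + 1/10z + 9/10z(1+4/5z) = 1 + z + 18/25z²
  Hence R(z) = 1 + z + 18/25z².

Boundary: |R(x)|=1, x<0.
x=-0.47: |R|=0.6890
R=1: x+18/25x²=0 ⇒ x=−25/18=-1.3889; min R=1−1/(4·18/25)=0.6528>−1
Confirm numerically:
  x=-1.282: |R|=0.90134 <1
  x=-1.259: |R|=0.88226 <1
  x=-1.004: |R|=0.72177 <1
  x=-1.681: |R|=1.35355 >1
  x=-1.623: |R|=1.27357 >1
So |R|<1 on (-1.3889, 0).

left endpoint -1.3889.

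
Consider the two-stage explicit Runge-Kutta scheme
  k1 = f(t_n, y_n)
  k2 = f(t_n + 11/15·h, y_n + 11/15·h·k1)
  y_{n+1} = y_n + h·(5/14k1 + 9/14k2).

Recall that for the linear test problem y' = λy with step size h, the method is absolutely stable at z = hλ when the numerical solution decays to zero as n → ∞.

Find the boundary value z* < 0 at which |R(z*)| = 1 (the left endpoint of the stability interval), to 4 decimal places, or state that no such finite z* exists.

left endpoint -2.1212.

On y'=λy, z=hλ:
  k1=λy_n ⇒ h·k1=z·y_n;  k2=λ(1+11/15z)y_n ⇒ h·k2=z(1+11/15z)y_n
  y_{n+1}/y_n = 1 + 5/14z + 9/14z(1+11/15z) = 1 + z + 33/70z²
  Hence R(z) = 1 + z + 33/70z².

Boundary: |R(x)|=1, x<0.
x=-0.47: |R|=0.6341
R=1: x+33/70x²=0 ⇒ x=−70/33=-2.1212; min R=1−1/(4·33/70)=0.4697>−1
Confirm numerically:
  x=-1.900: |R|=0.80186 <1
  x=-1.701: |R|=0.66303 <1
  x=-1.466: |R|=0.54717 <1
  x=-2.541: |R|=1.50286 >1
  x=-2.352: |R|=1.25590 >1
Interval (-2.1212, 0).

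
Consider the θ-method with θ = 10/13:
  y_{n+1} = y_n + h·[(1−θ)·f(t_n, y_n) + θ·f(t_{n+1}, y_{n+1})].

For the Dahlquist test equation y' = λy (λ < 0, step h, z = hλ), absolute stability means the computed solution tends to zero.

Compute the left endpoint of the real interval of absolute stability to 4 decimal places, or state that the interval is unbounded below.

Set f=λy, z=hλ:
  y_{n+1} = y_n + z·[3/13·y_n + 10/13·y_{n+1}] ⇒ (1 − 10/13z)y_{n+1} = (1 + 3/13z)y_n
  so R(z) = (1 + 3/13z)/(1 − 10/13z).

Boundary: |R(x)|=1, x<0.
x=-1.08: |R|=0.4101
x=-2: |R|=0.2121
x=-10: |R|=0.1504
x=-100: |R|=0.2833
θ=10/13≥1/2 ⇒ |1+3/13x|<|1−10/13x| ∀x<0 ⇒ interval (−∞,0).

unbounded; (−∞, 0).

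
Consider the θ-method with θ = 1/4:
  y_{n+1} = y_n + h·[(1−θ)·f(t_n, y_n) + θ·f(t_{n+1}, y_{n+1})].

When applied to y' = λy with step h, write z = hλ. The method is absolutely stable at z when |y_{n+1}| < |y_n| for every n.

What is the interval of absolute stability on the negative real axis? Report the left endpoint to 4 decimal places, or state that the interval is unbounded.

(-4.0000, 0).

With y'=λy (z=hλ):
  y_{n+1} = y_n + z·[3/4·y_n + 1/4·y_{n+1}] ⇒ (1 − 1/4z)y_{n+1} = (1 + 3/4z)y_n
  R(z) = (1 + 3/4z)/(1 − 1/4z).

Boundary: |R(x)|=1, x<0.
x=-0.44: |R|=0.6036
R=−1: 1+3/4x = −1+1/4x ⇒ -1/2x=2 ⇒ x=2/(-1/2)=-4.0000
Confirm numerically:
  x=-2.842: |R|=0.66150 <1
  x=-2.302: |R|=0.46112 <1
  x=-1.907: |R|=0.29135 <1
  x=-4.231: |R|=1.05613 >1
  x=-4.118: |R|=1.02907 >1
Stable set (-4.0000, 0).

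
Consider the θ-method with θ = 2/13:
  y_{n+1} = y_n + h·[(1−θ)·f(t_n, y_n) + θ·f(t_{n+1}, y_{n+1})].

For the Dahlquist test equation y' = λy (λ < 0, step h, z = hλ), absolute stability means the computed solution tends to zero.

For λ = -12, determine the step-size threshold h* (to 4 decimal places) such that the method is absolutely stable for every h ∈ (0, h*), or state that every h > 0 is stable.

Set f=λy, z=hλ:
  y_{n+1} = y_n + z·[11/13·y_n + 2/13·y_{n+1}] ⇒ (1 − 2/13z)y_{n+1} = (1 + 11/13z)y_n
  Hence R(z) = (1 + 11/13z)/(1 − 2/13z).

Solve |R(x)|<1 on ℝ⁻.
x=-0.72: |R|=0.3518
R=−1: 1+11/13x = −1+2/13x ⇒ -9/13x=2 ⇒ x=2/(-9/13)=-2.8889
Confirm numerically:
  x=-2.809: |R|=0.96138 <1
  x=-2.510: |R|=0.81077 <1
  x=-2.320: |R|=0.70975 <1
  x=-1.241: |R|=0.04205 <1
  x=-3.488: |R|=1.26992 >1
  x=-3.247: |R|=1.16533 >1
So |R|<1 on (-2.8889, 0).

(-2.8889,0); λ=-12 ⇒ h* = (26/9)/12 = 0.2407.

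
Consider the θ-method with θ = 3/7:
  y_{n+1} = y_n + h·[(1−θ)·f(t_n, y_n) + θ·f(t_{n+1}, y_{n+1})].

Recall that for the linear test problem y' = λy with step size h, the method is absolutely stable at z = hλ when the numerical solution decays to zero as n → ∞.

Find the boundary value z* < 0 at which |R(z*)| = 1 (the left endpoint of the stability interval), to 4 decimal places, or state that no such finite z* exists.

left endpoint -14.0000.

With y'=λy (z=hλ):
  y_{n+1} = y_n + z·[4/7·y_n + 3/7·y_{n+1}] ⇒ (1 − 3/7z)y_{n+1} = (1 + 4/7z)y_n
  ⇒ R(z) = (1 + 4/7z)/(1 − 3/7z).

Boundary: |R(x)|=1, x<0.
x=-0.8: |R|=0.4043
R=−1: 1+4/7x = −1+3/7x ⇒ -1/7x=2 ⇒ x=2/(-1/7)=-14.0000
Confirm numerically:
  x=-13.469: |R|=0.98880 <1
  x=-13.386: |R|=0.98698 <1
  x=-10.986: |R|=0.92457 <1
  x=-8.488: |R|=0.83021 <1
  x=-14.577: |R|=1.01137 >1
  x=-14.545: |R|=1.01076 >1
  x=-14.309: |R|=1.00619 >1
So |R|<1 on (-14.0000, 0).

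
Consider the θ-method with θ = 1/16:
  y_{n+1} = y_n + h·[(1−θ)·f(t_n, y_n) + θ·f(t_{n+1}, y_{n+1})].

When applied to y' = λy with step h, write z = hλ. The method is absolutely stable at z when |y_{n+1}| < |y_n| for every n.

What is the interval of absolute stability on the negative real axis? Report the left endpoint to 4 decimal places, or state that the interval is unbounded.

Set f=λy, z=hλ:
  y_{n+1} = y_n + z·[15/16·y_n + 1/16·y_{n+1}] ⇒ (1 − 1/16z)y_{n+1} = (1 + 15/16z)y_n
  ⇒ R(z) = (1 + 15/16z)/(1 − 1/16z).

Solve |R(x)|<1 on ℝ⁻.
x=-0.88: |R|=0.1659
R=−1: 1+15/16x = −1+1/16x ⇒ -7/8x=2 ⇒ x=2/(-7/8)=-2.2857
Confirm numerically:
  x=-2.054: |R|=0.82032 <1
  x=-2.033: |R|=0.80380 <1
  x=-1.946: |R|=0.73498 <1
  x=-1.806: |R|=0.62282 <1
  x=-2.733: |R|=1.33428 >1
  x=-2.575: |R|=1.21803 >1
  x=-2.507: |R|=1.16740 >1
Interval (-2.2857, 0).

z∈(-2.2857,0).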